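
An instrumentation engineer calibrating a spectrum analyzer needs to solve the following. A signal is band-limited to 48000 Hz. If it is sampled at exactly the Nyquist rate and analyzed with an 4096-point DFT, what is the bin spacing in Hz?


Step 1 — Nyquist sampling rate:
fs = 2 * fmax = 2 * 48000 = 96000 Hz

Step 2 — DFT bin spacing:
df = fs / N = 96000 / 4096 = 23.4375 Hz

23.4375 Hz


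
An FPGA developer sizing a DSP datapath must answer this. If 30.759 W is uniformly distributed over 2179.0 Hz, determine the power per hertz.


Power spectral density:
PSD = P / BW
    = 30.759 / 2179.0
    = 0.01411611 W/Hz

0.01411611 W/Hz


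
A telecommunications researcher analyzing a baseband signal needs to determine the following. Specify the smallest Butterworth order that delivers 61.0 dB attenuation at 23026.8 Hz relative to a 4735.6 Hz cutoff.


Butterworth filter order formula:
n = log10(10^(A/10) - 1) / (2 * log10(f_stop/f_pass))
10^(61.0/10) - 1 = 1258924.4118
f_stop/f_pass = 23026.8 / 4735.6 = 4.8625
n = 4.4405 -> ceil = 5

5


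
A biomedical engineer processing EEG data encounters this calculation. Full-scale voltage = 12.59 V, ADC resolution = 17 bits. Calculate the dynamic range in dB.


Dynamic range from full-scale to LSB:
V_min = V_max / 2^bits = 12.59 / 2^17
DR = 20 * log10(V_max / V_min)
   = 20 * log10(2^17)
   = 20 * 17 * log10(2)
   = 102.35 dB

102.35 dB


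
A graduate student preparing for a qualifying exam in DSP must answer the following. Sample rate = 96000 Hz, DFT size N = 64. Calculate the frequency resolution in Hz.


DFT frequency resolution:
df = fs / N
   = 96000 / 64
   = 1500.0 Hz

1500.0 Hz


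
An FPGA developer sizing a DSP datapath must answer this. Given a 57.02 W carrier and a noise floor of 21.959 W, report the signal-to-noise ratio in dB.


SNR in decibels:
SNR = 10 * log10(Ps / Pn)
    = 10 * log10(57.02 / 21.959)
    = 10 * log10(2.5967)
    = 10 * 0.4144
    = 4.14 dB

4.14 dB


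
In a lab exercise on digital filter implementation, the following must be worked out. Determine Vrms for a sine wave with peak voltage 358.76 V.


RMS voltage for a sinusoidal waveform:
V_rms = V_peak / sqrt(2)
      = 358.76 / 1.414214
      = 253.682 V

253.682 V


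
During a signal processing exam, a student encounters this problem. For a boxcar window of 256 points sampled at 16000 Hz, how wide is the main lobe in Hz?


Main lobe width for a rectangular window:
Width = 2 * fs / N
      = 2 * 16000 / 256
      = 32000 / 256
      = 125.0 Hz

125.0 Hz


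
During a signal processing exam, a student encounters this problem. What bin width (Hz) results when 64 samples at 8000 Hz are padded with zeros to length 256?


Frequency resolution after zero-padding:
N_padded = 64 * 4 = 256
df = fs / N_padded
   = 8000 / 256
   = 31.25 Hz

31.25 Hz


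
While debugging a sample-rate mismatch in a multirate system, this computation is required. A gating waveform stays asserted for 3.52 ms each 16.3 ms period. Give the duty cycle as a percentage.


Duty cycle as a percentage:
DC = (t_on / T) * 100
   = (3.52 / 16.3) * 100
   = 0.215951 * 100
   = 21.6 %

21.6 %


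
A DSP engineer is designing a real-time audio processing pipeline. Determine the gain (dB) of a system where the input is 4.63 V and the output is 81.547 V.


Voltage gain in dB:
G = 20 * log10(Vout / Vin)
  = 20 * log10(81.547 / 4.63)
  = 20 * log10(17.612743)
  = 20 * 1.245827
  = 24.92 dB

24.92 dB


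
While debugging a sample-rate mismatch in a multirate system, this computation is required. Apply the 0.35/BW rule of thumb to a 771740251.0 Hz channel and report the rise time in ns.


Rise time from bandwidth relationship:
tr = 0.35 / BW
   = 0.35 / 771740251.0
   = 4.535204682e-10 s
   = 0.4535 ns

0.4535 ns


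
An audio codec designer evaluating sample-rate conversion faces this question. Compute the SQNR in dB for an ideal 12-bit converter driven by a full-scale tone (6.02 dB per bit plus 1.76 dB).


Theoretical SNR for a full-scale sinusoid:
SNR = 6.02 * N + 1.76
    = 6.02 * 12 + 1.76
    = 72.24 + 1.76
    = 74.0 dB

74.0 dB


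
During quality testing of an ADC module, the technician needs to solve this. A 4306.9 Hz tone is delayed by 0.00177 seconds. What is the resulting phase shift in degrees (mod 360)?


Phase shift from frequency and time delay:
phi = 360 * f * t_delay
    = 360 * 4306.9 * 0.00177
    = 2744.36 degrees
    mod 360 = 224.36 degrees

224.36 degrees


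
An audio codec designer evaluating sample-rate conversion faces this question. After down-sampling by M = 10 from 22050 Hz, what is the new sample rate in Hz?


Decimation reduces the sample rate:
fs_out = fs_in / M
       = 22050 / 10
       = 2205.0 Hz

2205.0 Hz


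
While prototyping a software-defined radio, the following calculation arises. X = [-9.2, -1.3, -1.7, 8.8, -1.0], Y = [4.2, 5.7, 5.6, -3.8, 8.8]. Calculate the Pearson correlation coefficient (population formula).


Pearson correlation coefficient (population):
r = cov(X,Y) / (std(X) * std(Y))
Mean X = -0.88, Mean Y = 4.1
Cov(X,Y) = -15.954
Std(X) = 5.723426, Std(Y) = 4.226583
r = -0.6595

-0.6595


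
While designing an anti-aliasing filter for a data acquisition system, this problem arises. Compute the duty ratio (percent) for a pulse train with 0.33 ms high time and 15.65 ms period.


Duty cycle as a percentage:
DC = (t_on / T) * 100
   = (0.33 / 15.65) * 100
   = 0.021086 * 100
   = 2.11 %

2.11 %


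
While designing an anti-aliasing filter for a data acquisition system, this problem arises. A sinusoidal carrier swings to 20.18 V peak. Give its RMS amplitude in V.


RMS voltage for a sinusoidal waveform:
V_rms = V_peak / sqrt(2)
      = 20.18 / 1.414214
      = 14.269 V

14.269 V


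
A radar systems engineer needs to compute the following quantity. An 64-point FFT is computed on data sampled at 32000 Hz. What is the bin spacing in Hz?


DFT frequency resolution:
df = fs / N
   = 32000 / 64
   = 500.0 Hz

500.0 Hz


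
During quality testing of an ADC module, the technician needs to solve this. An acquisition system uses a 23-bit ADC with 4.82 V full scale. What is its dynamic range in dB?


Dynamic range from full-scale to LSB:
V_min = V_max / 2^bits = 4.82 / 2^23
DR = 20 * log10(V_max / V_min)
   = 20 * log10(2^23)
   = 20 * 23 * log10(2)
   = 138.47 dB

138.47 dB


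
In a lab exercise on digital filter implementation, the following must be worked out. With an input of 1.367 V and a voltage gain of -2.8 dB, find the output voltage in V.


Output voltage from dB gain:
V_out = V_in * 10^(gain_dB / 20)
      = 1.367 * 10^(-2.8 / 20)
      = 1.367 * 0.724436
      = 0.9903 V

0.9903 V


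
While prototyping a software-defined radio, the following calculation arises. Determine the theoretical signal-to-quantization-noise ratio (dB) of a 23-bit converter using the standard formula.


Theoretical SNR for a full-scale sinusoid:
SNR = 6.02 * N + 1.76
    = 6.02 * 23 + 1.76
    = 138.46 + 1.76
    = 140.22 dB

140.22 dB


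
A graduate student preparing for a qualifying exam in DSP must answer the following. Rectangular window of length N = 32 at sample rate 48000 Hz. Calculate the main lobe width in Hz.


Main lobe width for a rectangular window:
Width = 2 * fs / N
      = 2 * 48000 / 32
      = 96000 / 32
      = 3000.0 Hz

3000.0 Hz


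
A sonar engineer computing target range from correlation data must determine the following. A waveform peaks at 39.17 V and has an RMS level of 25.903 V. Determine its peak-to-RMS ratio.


Crest factor is the ratio of peak to RMS:
CF = V_peak / V_rms
   = 39.17 / 25.903
   = 1.5122

1.5122


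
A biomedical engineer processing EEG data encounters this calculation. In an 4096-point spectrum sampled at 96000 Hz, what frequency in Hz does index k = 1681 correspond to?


Frequency of DFT bin k:
f_k = k * fs / N
    = 1681 * 96000 / 4096
    = 161376000 / 4096
    = 39398.438 Hz

39398.438 Hz


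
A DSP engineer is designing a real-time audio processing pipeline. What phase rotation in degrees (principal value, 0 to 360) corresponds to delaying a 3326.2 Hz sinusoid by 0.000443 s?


Phase shift from frequency and time delay:
phi = 360 * f * t_delay
    = 360 * 3326.2 * 0.000443
    = 530.46 degrees
    mod 360 = 170.46 degrees

170.46 degrees


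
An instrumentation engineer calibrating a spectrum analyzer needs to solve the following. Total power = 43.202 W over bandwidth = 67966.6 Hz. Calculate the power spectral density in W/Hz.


Power spectral density:
PSD = P / BW
    = 43.202 / 67966.6
    = 0.00063564 W/Hz

0.00063564 W/Hz


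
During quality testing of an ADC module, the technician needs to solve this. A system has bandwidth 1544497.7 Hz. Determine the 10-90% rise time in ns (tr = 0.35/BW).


Rise time from bandwidth relationship:
tr = 0.35 / BW
   = 0.35 / 1544497.7
   = 2.26610891e-07 s
   = 226.6109 ns

226.6109 ns


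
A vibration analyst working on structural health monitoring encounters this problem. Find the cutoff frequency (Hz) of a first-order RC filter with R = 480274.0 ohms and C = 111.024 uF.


Cutoff frequency of a first-order RC filter:
fc = 1 / (2 * pi * R * C)
C = 111.024 uF = 0.000111024 F
fc = 1 / (2 * pi * 480274.0 * 0.000111024)
   = 1 / 335.03163357743
   = 0.002985 Hz

0.002985 Hz


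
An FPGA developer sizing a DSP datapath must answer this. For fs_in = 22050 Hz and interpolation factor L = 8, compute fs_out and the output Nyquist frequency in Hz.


Step 1 — output sample rate after interpolation by L:
fs_out = L * fs_in = 8 * 22050 = 176400 Hz

Step 2 — Nyquist frequency of the output stream:
f_Nyq = fs_out / 2 = 176400 / 2 = 88200.0 Hz

fs_out = 176400 Hz; f_Nyquist = 88200.0 Hz


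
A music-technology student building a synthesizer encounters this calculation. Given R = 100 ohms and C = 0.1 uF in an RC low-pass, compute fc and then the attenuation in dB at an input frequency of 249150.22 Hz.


Step 1 — cutoff frequency:
fc = 1 / (2*pi*R*C)
C = 0.1 uF = 1e-07 F
fc = 1 / (2*pi*100*1e-07)
   = 15915.494 Hz

Step 2 — magnitude at f = 249150.22 Hz:
|H(f)| = 1 / sqrt(1 + (f/fc)^2)
f/fc = 249150.22 / 15915.494 = 15.65457
|H| = 1 / sqrt(1 + 245.065562) = 0.0637492
|H|_dB = 20*log10(0.0637492) = -23.91 dB

fc = 15915.494 Hz; |H(249150.22 Hz)| = -23.91 dB


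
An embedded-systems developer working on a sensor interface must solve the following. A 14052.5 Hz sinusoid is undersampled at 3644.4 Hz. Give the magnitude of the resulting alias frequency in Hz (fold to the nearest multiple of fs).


Compute the nearest integer multiple of fs to the signal:
n = round(14052.5 / 3644.4) = 4
f_alias = |14052.5 - 4 * 3644.4|
        = |14052.5 - 14577.6|
        = 525.1 Hz

525.1


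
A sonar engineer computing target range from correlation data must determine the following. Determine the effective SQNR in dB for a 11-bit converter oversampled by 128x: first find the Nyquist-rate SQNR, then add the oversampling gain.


Step 1 — baseline SQNR at Nyquist:
SQNR_base = 6.02*N + 1.76
          = 6.02*11 + 1.76
          = 67.98 dB

Step 2 — oversampling processing gain:
G = 10*log10(OSR) = 10*log10(128) = 21.07 dB

Step 3 — total:
SQNR_total = 67.98 + 21.07 = 89.05 dB

Base SQNR = 67.98 dB; oversampled SQNR = 89.05 dB


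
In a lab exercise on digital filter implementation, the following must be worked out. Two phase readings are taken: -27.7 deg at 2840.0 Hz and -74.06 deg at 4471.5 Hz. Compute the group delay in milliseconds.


Group delay from phase difference:
tau = -d(phi)/d(omega)
d(phi) = -46.36 deg = -0.809135 rad
d(omega) = 2*pi*(4471.5 - 2840.0) = 10251.0168 rad/s
tau = -(-0.809135) / 10251.0168
    = 0.0789 ms

0.0789 ms


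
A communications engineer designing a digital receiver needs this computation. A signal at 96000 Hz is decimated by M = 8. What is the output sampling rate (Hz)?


Decimation reduces the sample rate:
fs_out = fs_in / M
       = 96000 / 8
       = 12000.0 Hz

12000.0 Hz


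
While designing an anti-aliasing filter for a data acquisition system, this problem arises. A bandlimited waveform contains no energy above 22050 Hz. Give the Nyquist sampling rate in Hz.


The Nyquist rate is twice the maximum frequency component.
fs_min = 2 * fmax
      = 2 * 22050
      = 44100 Hz

44100


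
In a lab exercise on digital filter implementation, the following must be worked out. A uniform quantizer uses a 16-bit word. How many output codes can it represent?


Number of quantization levels = 2^N
= 2^16
= 65536

65536


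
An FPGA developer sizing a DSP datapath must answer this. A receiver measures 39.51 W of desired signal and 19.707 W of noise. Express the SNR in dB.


SNR in decibels:
SNR = 10 * log10(Ps / Pn)
    = 10 * log10(39.51 / 19.707)
    = 10 * log10(2.0049)
    = 10 * 0.3021
    = 3.02 dB

3.02 dB


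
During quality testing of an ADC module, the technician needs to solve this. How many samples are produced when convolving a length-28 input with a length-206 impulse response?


Linear convolution output length:
L = N + M - 1
  = 28 + 206 - 1
  = 233 samples

233


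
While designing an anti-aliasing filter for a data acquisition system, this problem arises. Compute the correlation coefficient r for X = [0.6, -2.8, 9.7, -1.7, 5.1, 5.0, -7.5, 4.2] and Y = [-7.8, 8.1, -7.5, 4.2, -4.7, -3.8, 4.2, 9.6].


Pearson correlation coefficient (population):
r = cov(X,Y) / (std(X) * std(Y))
Mean X = 1.575, Mean Y = 0.2875
Cov(X,Y) = -18.127812
Std(X) = 5.126341, Std(Y) = 6.576556
r = -0.5377

-0.5377


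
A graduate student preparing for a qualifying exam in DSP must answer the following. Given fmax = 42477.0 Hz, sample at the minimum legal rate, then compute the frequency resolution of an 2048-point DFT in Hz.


Step 1 — Nyquist sampling rate:
fs = 2 * fmax = 2 * 42477.0 = 84954.0 Hz

Step 2 — DFT bin spacing:
df = fs / N = 84954.0 / 2048 = 41.4814 Hz

41.4814 Hz


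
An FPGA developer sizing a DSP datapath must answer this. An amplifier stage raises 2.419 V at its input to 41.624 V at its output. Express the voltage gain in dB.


Voltage gain in dB:
G = 20 * log10(Vout / Vin)
  = 20 * log10(41.624 / 2.419)
  = 20 * log10(17.20711)
  = 20 * 1.235708
  = 24.71 dB

24.71 dB


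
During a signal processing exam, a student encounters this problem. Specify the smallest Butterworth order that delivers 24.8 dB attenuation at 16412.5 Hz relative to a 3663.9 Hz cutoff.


Butterworth filter order formula:
n = log10(10^(A/10) - 1) / (2 * log10(f_stop/f_pass))
10^(24.8/10) - 1 = 300.9952
f_stop/f_pass = 16412.5 / 3663.9 = 4.4795
n = 1.903 -> ceil = 2

2


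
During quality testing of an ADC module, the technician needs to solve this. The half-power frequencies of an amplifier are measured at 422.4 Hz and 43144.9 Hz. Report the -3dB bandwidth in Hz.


Bandwidth is the difference of -3dB frequencies:
BW = f_high - f_low
   = 43144.9 - 422.4
   = 42722.5 Hz

42722.5 Hz


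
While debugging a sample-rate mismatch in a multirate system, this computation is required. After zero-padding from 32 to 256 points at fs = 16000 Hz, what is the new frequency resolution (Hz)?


Frequency resolution after zero-padding:
N_padded = 32 * 8 = 256
df = fs / N_padded
   = 16000 / 256
   = 62.5 Hz

62.5 Hz


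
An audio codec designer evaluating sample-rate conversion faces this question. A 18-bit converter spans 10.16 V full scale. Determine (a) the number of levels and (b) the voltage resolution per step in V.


Step 1 — number of quantization levels:
L = 2^N = 2^18 = 262144

Step 2 — LSB step size:
delta = Vfs / L
      = 10.16 / 262144
      = 3.876e-05 V

Levels = 262144; step size = 3.876e-05 V


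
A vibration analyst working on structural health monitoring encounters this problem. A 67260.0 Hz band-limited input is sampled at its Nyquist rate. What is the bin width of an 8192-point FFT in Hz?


Step 1 — Nyquist sampling rate:
fs = 2 * fmax = 2 * 67260.0 = 134520.0 Hz

Step 2 — DFT bin spacing:
df = fs / N = 134520.0 / 8192 = 16.4209 Hz

16.4209 Hz


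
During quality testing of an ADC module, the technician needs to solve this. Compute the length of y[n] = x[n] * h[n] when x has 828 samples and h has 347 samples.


Linear convolution output length:
L = N + M - 1
  = 828 + 347 - 1
  = 1174 samples

1174


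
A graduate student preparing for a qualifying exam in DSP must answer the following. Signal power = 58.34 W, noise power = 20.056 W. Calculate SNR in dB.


SNR in decibels:
SNR = 10 * log10(Ps / Pn)
    = 10 * log10(58.34 / 20.056)
    = 10 * log10(2.9089)
    = 10 * 0.4637
    = 4.64 dB

4.64 dB


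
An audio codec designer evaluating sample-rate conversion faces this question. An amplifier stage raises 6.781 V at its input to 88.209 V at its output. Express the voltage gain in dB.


Voltage gain in dB:
G = 20 * log10(Vout / Vin)
  = 20 * log10(88.209 / 6.781)
  = 20 * log10(13.008258)
  = 20 * 1.114219
  = 22.28 dB

22.28 dB


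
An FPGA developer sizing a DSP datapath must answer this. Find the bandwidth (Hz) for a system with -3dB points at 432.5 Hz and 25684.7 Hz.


Bandwidth is the difference of -3dB frequencies:
BW = f_high - f_low
   = 25684.7 - 432.5
   = 25252.2 Hz

25252.2 Hz


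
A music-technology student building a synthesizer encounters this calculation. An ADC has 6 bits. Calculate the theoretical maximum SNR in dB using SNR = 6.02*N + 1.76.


Theoretical SNR for a full-scale sinusoid:
SNR = 6.02 * N + 1.76
    = 6.02 * 6 + 1.76
    = 36.12 + 1.76
    = 37.88 dB

37.88 dB


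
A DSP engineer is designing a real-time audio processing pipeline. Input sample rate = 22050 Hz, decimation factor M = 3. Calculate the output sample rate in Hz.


Decimation reduces the sample rate:
fs_out = fs_in / M
       = 22050 / 3
       = 7350.0 Hz

7350.0 Hz


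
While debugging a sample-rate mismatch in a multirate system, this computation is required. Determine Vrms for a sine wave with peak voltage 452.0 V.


RMS voltage for a sinusoidal waveform:
V_rms = V_peak / sqrt(2)
      = 452.0 / 1.414214
      = 319.612 V

319.612 V


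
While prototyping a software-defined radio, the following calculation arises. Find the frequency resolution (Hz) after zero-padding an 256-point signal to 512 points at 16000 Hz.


Frequency resolution after zero-padding:
N_padded = 256 * 2 = 512
df = fs / N_padded
   = 16000 / 512
   = 31.25 Hz

31.25 Hz


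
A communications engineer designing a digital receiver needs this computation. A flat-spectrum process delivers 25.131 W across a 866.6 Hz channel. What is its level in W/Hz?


Power spectral density:
PSD = P / BW
    = 25.131 / 866.6
    = 0.02899954 W/Hz

0.02899954 W/Hz


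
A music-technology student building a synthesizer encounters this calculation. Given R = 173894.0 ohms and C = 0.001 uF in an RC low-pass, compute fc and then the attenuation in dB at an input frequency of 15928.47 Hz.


Step 1 — cutoff frequency:
fc = 1 / (2*pi*R*C)
C = 0.001 uF = 1e-09 F
fc = 1 / (2*pi*173894.0*1e-09)
   = 915.241 Hz

Step 2 — magnitude at f = 15928.47 Hz:
|H(f)| = 1 / sqrt(1 + (f/fc)^2)
f/fc = 15928.47 / 915.241 = 17.40358
|H| = 1 / sqrt(1 + 302.884597) = 0.0573648
|H|_dB = 20*log10(0.0573648) = -24.83 dB

fc = 915.241 Hz; |H(15928.47 Hz)| = -24.83 dB


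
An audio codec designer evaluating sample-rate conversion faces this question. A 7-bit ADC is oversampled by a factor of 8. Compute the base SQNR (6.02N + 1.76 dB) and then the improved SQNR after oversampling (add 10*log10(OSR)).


Step 1 — baseline SQNR at Nyquist:
SQNR_base = 6.02*N + 1.76
          = 6.02*7 + 1.76
          = 43.9 dB

Step 2 — oversampling processing gain:
G = 10*log10(OSR) = 10*log10(8) = 9.03 dB

Step 3 — total:
SQNR_total = 43.9 + 9.03 = 52.93 dB

Base SQNR = 43.9 dB; oversampled SQNR = 52.93 dB


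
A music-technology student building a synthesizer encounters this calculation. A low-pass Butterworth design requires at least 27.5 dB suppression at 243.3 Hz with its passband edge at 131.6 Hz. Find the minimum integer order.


Butterworth filter order formula:
n = log10(10^(A/10) - 1) / (2 * log10(f_stop/f_pass))
10^(27.5/10) - 1 = 561.3413
f_stop/f_pass = 243.3 / 131.6 = 1.8488
n = 5.1506 -> ceil = 6

6


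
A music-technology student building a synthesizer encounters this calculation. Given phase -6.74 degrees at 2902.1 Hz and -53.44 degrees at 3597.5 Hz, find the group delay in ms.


Group delay from phase difference:
tau = -d(phi)/d(omega)
d(phi) = -46.7 deg = -0.815069 rad
d(omega) = 2*pi*(3597.5 - 2902.1) = 4369.3271 rad/s
tau = -(-0.815069) / 4369.3271
    = 0.1865 ms

0.1865 ms


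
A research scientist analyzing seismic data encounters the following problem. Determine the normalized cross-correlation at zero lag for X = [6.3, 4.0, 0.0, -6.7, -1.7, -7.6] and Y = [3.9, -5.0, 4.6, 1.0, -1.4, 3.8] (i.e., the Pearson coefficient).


Pearson correlation coefficient (population):
r = cov(X,Y) / (std(X) * std(Y))
Mean X = -0.95, Mean Y = 1.15
Cov(X,Y) = -3.679167
Std(X) = 5.095995, Std(Y) = 3.435962
r = -0.2101

-0.2101


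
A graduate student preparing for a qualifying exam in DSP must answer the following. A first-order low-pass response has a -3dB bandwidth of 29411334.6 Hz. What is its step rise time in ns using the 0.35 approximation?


Rise time from bandwidth relationship:
tr = 0.35 / BW
   = 0.35 / 29411334.6
   = 1.190017402e-08 s
   = 11.9002 ns

11.9002 ns


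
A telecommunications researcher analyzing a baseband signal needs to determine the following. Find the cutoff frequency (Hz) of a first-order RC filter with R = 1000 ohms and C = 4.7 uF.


Cutoff frequency of a first-order RC filter:
fc = 1 / (2 * pi * R * C)
C = 4.7 uF = 4.7e-06 F
fc = 1 / (2 * pi * 1000 * 4.7e-06)
   = 1 / 0.029530970943744
   = 33.862754 Hz

33.862754 Hz


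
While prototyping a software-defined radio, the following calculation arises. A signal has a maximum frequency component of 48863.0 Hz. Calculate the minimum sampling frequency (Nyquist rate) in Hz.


The Nyquist rate is twice the maximum frequency component.
fs_min = 2 * fmax
      = 2 * 48863.0
      = 97726.0 Hz

97726.0


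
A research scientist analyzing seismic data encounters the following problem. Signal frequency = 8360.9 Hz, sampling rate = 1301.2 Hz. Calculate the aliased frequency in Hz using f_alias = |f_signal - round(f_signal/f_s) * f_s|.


Compute the nearest integer multiple of fs to the signal:
n = round(8360.9 / 1301.2) = 6
f_alias = |8360.9 - 6 * 1301.2|
        = |8360.9 - 7807.2|
        = 553.7 Hz

553.7


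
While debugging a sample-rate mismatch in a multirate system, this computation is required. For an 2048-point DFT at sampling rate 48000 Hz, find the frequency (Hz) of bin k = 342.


Frequency of DFT bin k:
f_k = k * fs / N
    = 342 * 48000 / 2048
    = 16416000 / 2048
    = 8015.625 Hz

8015.625 Hz


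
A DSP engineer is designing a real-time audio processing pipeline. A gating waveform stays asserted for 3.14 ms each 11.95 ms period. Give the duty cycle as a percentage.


Duty cycle as a percentage:
DC = (t_on / T) * 100
   = (3.14 / 11.95) * 100
   = 0.262762 * 100
   = 26.28 %

26.28 %


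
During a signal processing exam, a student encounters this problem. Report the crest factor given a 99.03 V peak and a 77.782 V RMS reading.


Crest factor is the ratio of peak to RMS:
CF = V_peak / V_rms
   = 99.03 / 77.782
   = 1.2732

1.2732


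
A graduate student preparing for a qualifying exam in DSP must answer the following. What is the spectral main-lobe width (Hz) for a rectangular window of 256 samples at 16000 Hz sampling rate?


Main lobe width for a rectangular window:
Width = 2 * fs / N
      = 2 * 16000 / 256
      = 32000 / 256
      = 125.0 Hz

125.0 Hz


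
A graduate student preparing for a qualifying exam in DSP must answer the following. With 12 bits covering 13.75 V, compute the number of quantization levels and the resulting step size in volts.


Step 1 — number of quantization levels:
L = 2^N = 2^12 = 4096

Step 2 — LSB step size:
delta = Vfs / L
      = 13.75 / 4096
      = 0.00335693 V

Levels = 4096; step size = 0.00335693 V


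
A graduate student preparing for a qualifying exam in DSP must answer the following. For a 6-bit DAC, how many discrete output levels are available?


Number of quantization levels = 2^N
= 2^6
= 64

64


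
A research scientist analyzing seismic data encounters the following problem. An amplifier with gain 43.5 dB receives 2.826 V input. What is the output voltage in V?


Output voltage from dB gain:
V_out = V_in * 10^(gain_dB / 20)
      = 2.826 * 10^(43.5 / 20)
      = 2.826 * 149.623566
      = 422.8362 V

422.8362 V


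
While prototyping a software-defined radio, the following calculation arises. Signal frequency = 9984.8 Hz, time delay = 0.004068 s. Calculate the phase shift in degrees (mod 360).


Phase shift from frequency and time delay:
phi = 360 * f * t_delay
    = 360 * 9984.8 * 0.004068
    = 14622.54 degrees
    mod 360 = 222.54 degrees

222.54 degrees


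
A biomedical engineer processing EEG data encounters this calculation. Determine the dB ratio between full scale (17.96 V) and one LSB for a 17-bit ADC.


Dynamic range from full-scale to LSB:
V_min = V_max / 2^bits = 17.96 / 2^17
DR = 20 * log10(V_max / V_min)
   = 20 * log10(2^17)
   = 20 * 17 * log10(2)
   = 102.35 dB

102.35 dB


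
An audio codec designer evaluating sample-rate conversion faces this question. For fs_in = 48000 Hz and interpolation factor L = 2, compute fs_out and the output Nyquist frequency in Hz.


Step 1 — output sample rate after interpolation by L:
fs_out = L * fs_in = 2 * 48000 = 96000 Hz

Step 2 — Nyquist frequency of the output stream:
f_Nyq = fs_out / 2 = 96000 / 2 = 48000.0 Hz

fs_out = 96000 Hz; f_Nyquist = 48000.0 Hz


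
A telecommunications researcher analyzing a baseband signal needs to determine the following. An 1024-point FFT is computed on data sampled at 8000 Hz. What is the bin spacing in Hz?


DFT frequency resolution:
df = fs / N
   = 8000 / 1024
   = 7.8125 Hz

7.8125 Hz


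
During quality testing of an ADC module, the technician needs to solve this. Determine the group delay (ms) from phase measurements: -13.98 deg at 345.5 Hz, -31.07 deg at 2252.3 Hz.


Group delay from phase difference:
tau = -d(phi)/d(omega)
d(phi) = -17.09 deg = -0.298277 rad
d(omega) = 2*pi*(2252.3 - 345.5) = 11980.7777 rad/s
tau = -(-0.298277) / 11980.7777
    = 0.0249 ms

0.0249 ms


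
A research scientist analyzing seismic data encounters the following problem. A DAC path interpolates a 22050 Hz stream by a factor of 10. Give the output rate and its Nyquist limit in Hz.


Step 1 — output sample rate after interpolation by L:
fs_out = L * fs_in = 10 * 22050 = 220500 Hz

Step 2 — Nyquist frequency of the output stream:
f_Nyq = fs_out / 2 = 220500 / 2 = 110250.0 Hz

fs_out = 220500 Hz; f_Nyquist = 110250.0 Hz


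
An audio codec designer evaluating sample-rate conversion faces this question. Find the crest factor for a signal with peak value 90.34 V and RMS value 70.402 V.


Crest factor is the ratio of peak to RMS:
CF = V_peak / V_rms
   = 90.34 / 70.402
   = 1.2832

1.2832


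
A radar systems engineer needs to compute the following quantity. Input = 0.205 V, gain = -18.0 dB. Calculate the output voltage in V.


Output voltage from dB gain:
V_out = V_in * 10^(gain_dB / 20)
      = 0.205 * 10^(-18.0 / 20)
      = 0.205 * 0.125893
      = 0.0258 V

0.0258 V


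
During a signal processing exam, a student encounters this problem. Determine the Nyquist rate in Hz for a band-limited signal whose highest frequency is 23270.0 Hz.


The Nyquist rate is twice the maximum frequency component.
fs_min = 2 * fmax
      = 2 * 23270.0
      = 46540.0 Hz

46540.0


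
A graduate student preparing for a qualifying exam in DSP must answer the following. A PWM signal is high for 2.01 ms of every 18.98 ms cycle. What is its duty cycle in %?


Duty cycle as a percentage:
DC = (t_on / T) * 100
   = (2.01 / 18.98) * 100
   = 0.105901 * 100
   = 10.59 %

10.59 %


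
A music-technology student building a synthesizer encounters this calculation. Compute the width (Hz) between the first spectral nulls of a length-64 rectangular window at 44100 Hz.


Main lobe width for a rectangular window:
Width = 2 * fs / N
      = 2 * 44100 / 64
      = 88200 / 64
      = 1378.125 Hz

1378.125 Hz


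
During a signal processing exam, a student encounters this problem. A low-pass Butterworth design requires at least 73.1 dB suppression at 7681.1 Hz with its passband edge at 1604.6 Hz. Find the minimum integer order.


Butterworth filter order formula:
n = log10(10^(A/10) - 1) / (2 * log10(f_stop/f_pass))
10^(73.1/10) - 1 = 20417378.4467
f_stop/f_pass = 7681.1 / 1604.6 = 4.7869
n = 5.3746 -> ceil = 6

6


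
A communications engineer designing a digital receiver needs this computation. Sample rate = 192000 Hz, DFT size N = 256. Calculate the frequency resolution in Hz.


DFT frequency resolution:
df = fs / N
   = 192000 / 256
   = 750.0 Hz

750.0 Hz


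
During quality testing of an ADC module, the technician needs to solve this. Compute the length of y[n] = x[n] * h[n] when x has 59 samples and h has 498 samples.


Linear convolution output length:
L = N + M - 1
  = 59 + 498 - 1
  = 556 samples

556


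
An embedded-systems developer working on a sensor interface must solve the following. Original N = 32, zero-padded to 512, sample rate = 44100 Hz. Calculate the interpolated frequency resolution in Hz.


Frequency resolution after zero-padding:
N_padded = 32 * 16 = 512
df = fs / N_padded
   = 44100 / 512
   = 86.1328 Hz

86.1328 Hz


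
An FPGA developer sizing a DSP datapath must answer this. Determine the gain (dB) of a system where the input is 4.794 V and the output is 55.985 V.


Voltage gain in dB:
G = 20 * log10(Vout / Vin)
  = 20 * log10(55.985 / 4.794)
  = 20 * log10(11.678139)
  = 20 * 1.067374
  = 21.35 dB

21.35 dB


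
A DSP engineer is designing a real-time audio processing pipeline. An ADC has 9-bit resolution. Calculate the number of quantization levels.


Number of quantization levels = 2^N
= 2^9
= 512

512


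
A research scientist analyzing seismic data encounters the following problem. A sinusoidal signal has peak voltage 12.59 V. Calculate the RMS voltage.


RMS voltage for a sinusoidal waveform:
V_rms = V_peak / sqrt(2)
      = 12.59 / 1.414214
      = 8.902 V

8.902 V


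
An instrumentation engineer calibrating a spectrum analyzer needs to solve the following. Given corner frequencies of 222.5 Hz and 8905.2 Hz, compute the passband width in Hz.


Bandwidth is the difference of -3dB frequencies:
BW = f_high - f_low
   = 8905.2 - 222.5
   = 8682.7 Hz

8682.7 Hz


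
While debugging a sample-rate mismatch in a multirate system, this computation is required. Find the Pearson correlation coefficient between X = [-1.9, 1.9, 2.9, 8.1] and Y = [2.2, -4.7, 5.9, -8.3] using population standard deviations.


Pearson correlation coefficient (population):
r = cov(X,Y) / (std(X) * std(Y))
Mean X = 2.75, Mean Y = -1.225
Cov(X,Y) = -12.43875
Std(X) = 3.570364, Std(Y) = 5.581834
r = -0.6241

-0.6241


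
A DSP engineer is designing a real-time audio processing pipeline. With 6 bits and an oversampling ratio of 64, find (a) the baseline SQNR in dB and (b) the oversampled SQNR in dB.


Step 1 — baseline SQNR at Nyquist:
SQNR_base = 6.02*N + 1.76
          = 6.02*6 + 1.76
          = 37.88 dB

Step 2 — oversampling processing gain:
G = 10*log10(OSR) = 10*log10(64) = 18.06 dB

Step 3 — total:
SQNR_total = 37.88 + 18.06 = 55.94 dB

Base SQNR = 37.88 dB; oversampled SQNR = 55.94 dB


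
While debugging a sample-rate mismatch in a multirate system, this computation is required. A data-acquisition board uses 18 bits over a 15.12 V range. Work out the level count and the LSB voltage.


Step 1 — number of quantization levels:
L = 2^N = 2^18 = 262144

Step 2 — LSB step size:
delta = Vfs / L
      = 15.12 / 262144
      = 5.768e-05 V

Levels = 262144; step size = 5.768e-05 V


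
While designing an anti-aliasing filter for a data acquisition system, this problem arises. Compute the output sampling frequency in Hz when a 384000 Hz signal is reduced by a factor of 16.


Decimation reduces the sample rate:
fs_out = fs_in / M
       = 384000 / 16
       = 24000.0 Hz

24000.0 Hz


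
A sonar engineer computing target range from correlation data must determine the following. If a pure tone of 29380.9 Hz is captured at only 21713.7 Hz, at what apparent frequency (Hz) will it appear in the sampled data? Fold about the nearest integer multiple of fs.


Compute the nearest integer multiple of fs to the signal:
n = round(29380.9 / 21713.7) = 1
f_alias = |29380.9 - 1 * 21713.7|
        = |29380.9 - 21713.7|
        = 7667.2 Hz

7667.2


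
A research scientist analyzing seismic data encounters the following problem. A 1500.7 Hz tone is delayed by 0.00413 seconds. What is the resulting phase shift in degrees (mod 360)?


Phase shift from frequency and time delay:
phi = 360 * f * t_delay
    = 360 * 1500.7 * 0.00413
    = 2231.24 degrees
    mod 360 = 71.24 degrees

71.24 degrees


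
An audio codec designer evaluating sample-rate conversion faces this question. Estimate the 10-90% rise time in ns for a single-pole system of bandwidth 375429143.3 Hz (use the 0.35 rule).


Rise time from bandwidth relationship:
tr = 0.35 / BW
   = 0.35 / 375429143.3
   = 9.322664642e-10 s
   = 0.9323 ns

0.9323 ns


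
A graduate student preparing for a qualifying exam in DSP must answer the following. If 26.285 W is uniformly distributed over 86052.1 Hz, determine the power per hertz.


Power spectral density:
PSD = P / BW
    = 26.285 / 86052.1
    = 0.00030545 W/Hz

0.00030545 W/Hz


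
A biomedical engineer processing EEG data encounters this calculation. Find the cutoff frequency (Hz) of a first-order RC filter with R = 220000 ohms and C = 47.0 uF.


Cutoff frequency of a first-order RC filter:
fc = 1 / (2 * pi * R * C)
C = 47.0 uF = 4.7e-05 F
fc = 1 / (2 * pi * 220000 * 4.7e-05)
   = 1 / 64.968136076237
   = 0.015392 Hz

0.015392 Hz


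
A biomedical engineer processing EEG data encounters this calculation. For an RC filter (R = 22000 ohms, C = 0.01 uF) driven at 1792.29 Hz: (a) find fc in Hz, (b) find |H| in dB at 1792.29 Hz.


Step 1 — cutoff frequency:
fc = 1 / (2*pi*R*C)
C = 0.01 uF = 1e-08 F
fc = 1 / (2*pi*22000*1e-08)
   = 723.432 Hz

Step 2 — magnitude at f = 1792.29 Hz:
|H(f)| = 1 / sqrt(1 + (f/fc)^2)
f/fc = 1792.29 / 723.432 = 2.477482
|H| = 1 / sqrt(1 + 6.137917) = 0.3742952
|H|_dB = 20*log10(0.3742952) = -8.54 dB

fc = 723.432 Hz; |H(1792.29 Hz)| = -8.54 dB


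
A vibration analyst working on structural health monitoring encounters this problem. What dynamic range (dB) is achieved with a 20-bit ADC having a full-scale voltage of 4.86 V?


Dynamic range from full-scale to LSB:
V_min = V_max / 2^bits = 4.86 / 2^20
DR = 20 * log10(V_max / V_min)
   = 20 * log10(2^20)
   = 20 * 20 * log10(2)
   = 120.41 dB

120.41 dB


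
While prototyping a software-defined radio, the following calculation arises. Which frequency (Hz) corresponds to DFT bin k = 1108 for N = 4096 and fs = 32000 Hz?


Frequency of DFT bin k:
f_k = k * fs / N
    = 1108 * 32000 / 4096
    = 35456000 / 4096
    = 8656.25 Hz

8656.25 Hz


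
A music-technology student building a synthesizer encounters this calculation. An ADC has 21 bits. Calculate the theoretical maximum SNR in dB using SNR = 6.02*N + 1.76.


Theoretical SNR for a full-scale sinusoid:
SNR = 6.02 * N + 1.76
    = 6.02 * 21 + 1.76
    = 126.42 + 1.76
    = 128.18 dB

128.18 dB


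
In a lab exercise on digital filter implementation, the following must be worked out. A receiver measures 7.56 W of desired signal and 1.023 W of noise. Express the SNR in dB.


SNR in decibels:
SNR = 10 * log10(Ps / Pn)
    = 10 * log10(7.56 / 1.023)
    = 10 * log10(7.39)
    = 10 * 0.8686
    = 8.69 dB

8.69 dB


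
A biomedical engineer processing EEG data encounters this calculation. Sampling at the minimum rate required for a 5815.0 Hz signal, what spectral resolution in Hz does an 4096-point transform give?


Step 1 — Nyquist sampling rate:
fs = 2 * fmax = 2 * 5815.0 = 11630.0 Hz

Step 2 — DFT bin spacing:
df = fs / N = 11630.0 / 4096 = 2.8394 Hz

2.8394 Hz


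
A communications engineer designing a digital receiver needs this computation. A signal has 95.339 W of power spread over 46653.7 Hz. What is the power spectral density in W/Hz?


Power spectral density:
PSD = P / BW
    = 95.339 / 46653.7
    = 0.00204355 W/Hz

0.00204355 W/Hz


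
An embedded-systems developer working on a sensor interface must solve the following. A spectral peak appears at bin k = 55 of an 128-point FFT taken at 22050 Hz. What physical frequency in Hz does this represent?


Frequency of DFT bin k:
f_k = k * fs / N
    = 55 * 22050 / 128
    = 1212750 / 128
    = 9474.609 Hz

9474.609 Hz


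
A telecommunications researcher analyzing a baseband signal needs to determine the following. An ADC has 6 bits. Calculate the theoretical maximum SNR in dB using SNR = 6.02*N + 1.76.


Theoretical SNR for a full-scale sinusoid:
SNR = 6.02 * N + 1.76
    = 6.02 * 6 + 1.76
    = 36.12 + 1.76
    = 37.88 dB

37.88 dB


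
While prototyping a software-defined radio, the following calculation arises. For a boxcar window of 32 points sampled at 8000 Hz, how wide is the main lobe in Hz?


Main lobe width for a rectangular window:
Width = 2 * fs / N
      = 2 * 8000 / 32
      = 16000 / 32
      = 500.0 Hz

500.0 Hz


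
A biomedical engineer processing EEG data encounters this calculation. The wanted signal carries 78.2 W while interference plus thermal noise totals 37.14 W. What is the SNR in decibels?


SNR in decibels:
SNR = 10 * log10(Ps / Pn)
    = 10 * log10(78.2 / 37.14)
    = 10 * log10(2.1055)
    = 10 * 0.3234
    = 3.23 dB

3.23 dB


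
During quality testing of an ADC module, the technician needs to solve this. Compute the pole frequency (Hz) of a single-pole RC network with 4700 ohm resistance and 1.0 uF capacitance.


Cutoff frequency of a first-order RC filter:
fc = 1 / (2 * pi * R * C)
C = 1.0 uF = 1e-06 F
fc = 1 / (2 * pi * 4700 * 1e-06)
   = 1 / 0.029530970943744
   = 33.862754 Hz

33.862754 Hz


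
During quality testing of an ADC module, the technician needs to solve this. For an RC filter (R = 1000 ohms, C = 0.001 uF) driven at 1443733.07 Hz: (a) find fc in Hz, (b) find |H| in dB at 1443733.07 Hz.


Step 1 — cutoff frequency:
fc = 1 / (2*pi*R*C)
C = 0.001 uF = 1e-09 F
fc = 1 / (2*pi*1000*1e-09)
   = 159154.943 Hz

Step 2 — magnitude at f = 1443733.07 Hz:
|H(f)| = 1 / sqrt(1 + (f/fc)^2)
f/fc = 1443733.07 / 159154.943 = 9.071242
|H| = 1 / sqrt(1 + 82.287431) = 0.1095747
|H|_dB = 20*log10(0.1095747) = -19.21 dB

fc = 159154.943 Hz; |H(1443733.07 Hz)| = -19.21 dB


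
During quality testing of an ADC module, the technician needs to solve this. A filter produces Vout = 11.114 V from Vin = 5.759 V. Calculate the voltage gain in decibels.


Voltage gain in dB:
G = 20 * log10(Vout / Vin)
  = 20 * log10(11.114 / 5.759)
  = 20 * log10(1.929849)
  = 20 * 0.285523
  = 5.71 dB

5.71 dB


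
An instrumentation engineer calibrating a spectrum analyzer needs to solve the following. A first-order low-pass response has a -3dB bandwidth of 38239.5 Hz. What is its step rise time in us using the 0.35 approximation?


Rise time from bandwidth relationship:
tr = 0.35 / BW
   = 0.35 / 38239.5
   = 9.152839342e-06 s
   = 9.1528 us

9.1528 us


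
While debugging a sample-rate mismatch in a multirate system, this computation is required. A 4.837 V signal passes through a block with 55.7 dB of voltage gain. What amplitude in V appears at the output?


Output voltage from dB gain:
V_out = V_in * 10^(gain_dB / 20)
      = 4.837 * 10^(55.7 / 20)
      = 4.837 * 609.536897
      = 2948.33 V

2948.33 V
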